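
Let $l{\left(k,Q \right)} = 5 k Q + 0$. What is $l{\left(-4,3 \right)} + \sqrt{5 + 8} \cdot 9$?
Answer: $-60 + 9 \sqrt{13} \approx -27.55$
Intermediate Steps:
$l{\left(k,Q \right)} = 5 Q k$ ($l{\left(k,Q \right)} = 5 Q k + 0 = 5 Q k$)
$l{\left(-4,3 \right)} + \sqrt{5 + 8} \cdot 9 = 5 \cdot 3 \left(-4\right) + \sqrt{5 + 8} \cdot 9 = -60 + \sqrt{13} \cdot 9 = -60 + 9 \sqrt{13}$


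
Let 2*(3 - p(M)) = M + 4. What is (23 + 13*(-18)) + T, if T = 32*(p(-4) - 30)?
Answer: -1075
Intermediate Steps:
p(M) = 1 - M/2 (p(M) = 3 - (M + 4)/2 = 3 - (4 + M)/2 = 3 + (-2 - M/2) = 1 - M/2)
T = -864 (T = 32*((1 - ½*(-4)) - 30) = 32*((1 + 2) - 30) = 32*(3 - 30) = 32*(-27) = -864)
(23 + 13*(-18)) + T = (23 + 13*(-18)) - 864 = (23 - 234) - 864 = -211 - 864 = -1075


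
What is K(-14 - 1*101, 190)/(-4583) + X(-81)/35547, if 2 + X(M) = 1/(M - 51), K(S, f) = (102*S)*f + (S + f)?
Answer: 10457161925005/21504370932 ≈ 486.28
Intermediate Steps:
K(S, f) = S + f + 102*S*f (K(S, f) = 102*S*f + (S + f) = S + f + 102*S*f)
X(M) = -2 + 1/(-51 + M) (X(M) = -2 + 1/(M - 51) = -2 + 1/(-51 + M))
K(-14 - 1*101, 190)/(-4583) + X(-81)/35547 = ((-14 - 1*101) + 190 + 102*(-14 - 1*101)*190)/(-4583) + ((103 - 2*(-81))/(-51 - 81))/35547 = ((-14 - 101) + 190 + 102*(-14 - 101)*190)*(-1/4583) + ((103 + 162)/(-132))*(1/35547) = (-115 + 190 + 102*(-115)*190)*(-1/4583) - 1/132*265*(1/35547) = (-115 + 190 - 2228700)*(-1/4583) - 265/132*1/35547 = -2228625*(-1/4583) - 265/4692204 = 2228625/4583 - 265/4692204 = 10457161925005/21504370932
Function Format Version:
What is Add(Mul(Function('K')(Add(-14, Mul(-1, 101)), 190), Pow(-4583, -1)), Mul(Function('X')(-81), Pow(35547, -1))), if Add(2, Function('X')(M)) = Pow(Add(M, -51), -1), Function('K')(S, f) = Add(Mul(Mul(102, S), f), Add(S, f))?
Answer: Rational(10457161925005, 21504370932) ≈ 486.28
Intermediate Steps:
Function('K')(S, f) = Add(S, f, Mul(102, S, f)) (Function('K')(S, f) = Add(Mul(102, S, f), Add(S, f)) = Add(S, f, Mul(102, S, f)))
Function('X')(M) = Add(-2, Pow(Add(-51, M), -1)) (Function('X')(M) = Add(-2, Pow(Add(M, -51), -1)) = Add(-2, Pow(Add(-51, M), -1)))
Add(Mul(Function('K')(Add(-14, Mul(-1, 101)), 190), Pow(-4583, -1)), Mul(Function('X')(-81), Pow(35547, -1))) = Add(Mul(Add(Add(-14, Mul(-1, 101)), 190, Mul(102, Add(-14, Mul(-1, 101)), 190)), Pow(-4583, -1)), Mul(Mul(Pow(Add(-51, -81), -1), Add(103, Mul(-2, -81))), Pow(35547, -1))) = Add(Mul(Add(Add(-14, -101), 190, Mul(102, Add(-14, -101), 190)), Rational(-1, 4583)), Mul(Mul(Pow(-132, -1), Add(103, 162)), Rational(1, 35547))) = Add(Mul(Add(-115, 190, Mul(102, -115, 190)), Rational(-1, 4583)), Mul(Mul(Rational(-1, 132), 265), Rational(1, 35547))) = Add(Mul(Add(-115, 190, -2228700), Rational(-1, 4583)), Mul(Rational(-265, 132), Rational(1, 35547))) = Add(Mul(-2228625, Rational(-1, 4583)), Rational(-265, 4692204)) = Add(Rational(2228625, 4583), Rational(-265, 4692204)) = Rational(10457161925005, 21504370932)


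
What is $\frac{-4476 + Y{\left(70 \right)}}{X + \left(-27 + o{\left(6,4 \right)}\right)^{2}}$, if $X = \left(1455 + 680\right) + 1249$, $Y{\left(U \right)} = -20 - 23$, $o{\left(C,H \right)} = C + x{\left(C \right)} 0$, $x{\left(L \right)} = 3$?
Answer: $- \frac{4519}{3825} \approx -1.1814$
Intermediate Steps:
$o{\left(C,H \right)} = C$ ($o{\left(C,H \right)} = C + 3 \cdot 0 = C + 0 = C$)
$Y{\left(U \right)} = -43$
$X = 3384$ ($X = 2135 + 1249 = 3384$)
$\frac{-4476 + Y{\left(70 \right)}}{X + \left(-27 + o{\left(6,4 \right)}\right)^{2}} = \frac{-4476 - 43}{3384 + \left(-27 + 6\right)^{2}} = - \frac{4519}{3384 + \left(-21\right)^{2}} = - \frac{4519}{3384 + 441} = - \frac{4519}{3825}$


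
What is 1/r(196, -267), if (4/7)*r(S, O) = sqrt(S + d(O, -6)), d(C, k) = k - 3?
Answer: 4*sqrt(187)/1309 ≈ 0.041787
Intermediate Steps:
d(C, k) = -3 + k
r(S, O) = 7*sqrt(-9 + S)/4 (r(S, O) = 7*sqrt(S + (-3 - 6))/4 = 7*sqrt(S - 9)/4 = 7*sqrt(-9 + S)/4)
1/r(196, -267) = 1/(7*sqrt(-9 + 196)/4) = 1/(7*sqrt(187)/4) = 4*sqrt(187)/1309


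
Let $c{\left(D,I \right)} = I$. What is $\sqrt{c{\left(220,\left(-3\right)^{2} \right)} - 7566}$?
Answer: $i \sqrt{7557} \approx 86.931 i$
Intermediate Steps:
$\sqrt{c{\left(220,\left(-3\right)^{2} \right)} - 7566} = \sqrt{\left(-3\right)^{2} - 7566} = \sqrt{9 - 7566} = \sqrt{-7557} = i \sqrt{7557}$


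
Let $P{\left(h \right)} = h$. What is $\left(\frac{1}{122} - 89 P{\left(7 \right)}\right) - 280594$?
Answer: $- \frac{34308473}{122} \approx -2.8122 \cdot 10^{5}$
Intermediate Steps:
$\left(\frac{1}{122} - 89 P{\left(7 \right)}\right) - 280594 = \left(\frac{1}{122} - 623\right) - 280594 = - \frac{76005}{122} - 280594 = - \frac{34308473}{122}$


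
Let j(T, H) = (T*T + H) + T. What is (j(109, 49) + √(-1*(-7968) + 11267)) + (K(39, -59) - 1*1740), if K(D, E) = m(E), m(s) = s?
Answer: 10240 + √19235 ≈ 10379.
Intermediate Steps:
K(D, E) = E
j(T, H) = H + T + T² (j(T, H) = (T² + H) + T = (H + T²) + T = H + T + T²)
(j(109, 49) + √(-1*(-7968) + 11267)) + (K(39, -59) - 1*1740) = ((49 + 109 + 109²) + √(-1*(-7968) + 11267)) + (-59 - 1*1740) = ((49 + 109 + 11881) + √(7968 + 11267)) + (-59 - 1740) = (12039 + √19235) - 1799 = 10240 + √19235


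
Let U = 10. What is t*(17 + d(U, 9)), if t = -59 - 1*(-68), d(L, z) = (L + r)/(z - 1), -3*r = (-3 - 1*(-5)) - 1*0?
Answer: 327/2 ≈ 163.50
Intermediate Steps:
r = -⅔ (r = -((-3 - 1*(-5)) - 1*0)/3 = -((-3 + 5) + 0)/3 = -(2 + 0)/3 = -⅓*2 = -⅔ ≈ -0.66667)
d(L, z) = (-⅔ + L)/(-1 + z) (d(L, z) = (L - ⅔)/(z - 1) = (-⅔ + L)/(-1 + z))
t = 9 (t = -59 + 68 = 9)
t*(17 + d(U, 9)) = 9*(17 + (-⅔ + 10)/(-1 + 9)) = 9*(17 + (28/3)/8) = 9*(17 + (⅛)*(28/3)) = 9*(17 + 7/6) = 9*(109/6) = 327/2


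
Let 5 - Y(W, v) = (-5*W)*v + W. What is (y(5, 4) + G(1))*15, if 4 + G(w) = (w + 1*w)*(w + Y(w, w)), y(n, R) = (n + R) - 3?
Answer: 330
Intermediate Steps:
y(n, R) = -3 + R + n (y(n, R) = (R + n) - 3 = -3 + R + n)
Y(W, v) = 5 - W + 5*W*v (Y(W, v) = 5 - ((-5*W)*v + W) = 5 - (-5*W*v + W) = 5 - (W - 5*W*v) = 5 + (-W + 5*W*v) = 5 - W + 5*W*v)
G(w) = -4 + 2*w*(5 + 5*w²) (G(w) = -4 + (w + 1*w)*(w + (5 - w + 5*w*w)) = -4 + (w + w)*(w + (5 - w + 5*w²)) = -4 + (2*w)*(5 + 5*w²) = -4 + 2*w*(5 + 5*w²))
(y(5, 4) + G(1))*15 = ((-3 + 4 + 5) + (-4 + 10*1 + 10*1³))*15 = (6 + (-4 + 10 + 10*1))*15 = (6 + (-4 + 10 + 10))*15 = (6 + 16)*15 = 22*15 = 330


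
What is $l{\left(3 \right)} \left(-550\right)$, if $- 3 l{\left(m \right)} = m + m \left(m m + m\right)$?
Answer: $7150$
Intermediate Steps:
$l{\left(m \right)} = - \frac{m}{3} - \frac{m \left(m + m^{2}\right)}{3}$ ($l{\left(m \right)} = - \frac{m + m \left(m m + m\right)}{3} = - \frac{m + m \left(m^{2} + m\right)}{3} = - \frac{m + m \left(m + m^{2}\right)}{3} = - \frac{m}{3} - \frac{m \left(m + m^{2}\right)}{3}$)
$l{\left(3 \right)} \left(-550\right) = \left(- \frac{1}{3}\right) 3 \left(1 + 3 + 3^{2}\right) \left(-550\right) = \left(- \frac{1}{3}\right) 3 \left(1 + 3 + 9\right) \left(-550\right) = \left(- \frac{1}{3}\right) 3 \cdot 13 \left(-550\right) = \left(-13\right) \left(-550\right) = 7150$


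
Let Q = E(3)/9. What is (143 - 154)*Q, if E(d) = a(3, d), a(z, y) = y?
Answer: -11/3 ≈ -3.6667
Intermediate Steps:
E(d) = d
Q = ⅓ (Q = 3/9 = 3*(⅑) = ⅓ ≈ 0.33333)
(143 - 154)*Q = (143 - 154)*(⅓) = -11*⅓ = -11/3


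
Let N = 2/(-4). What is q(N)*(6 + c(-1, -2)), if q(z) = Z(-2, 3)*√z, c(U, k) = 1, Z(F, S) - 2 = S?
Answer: 35*I*√2/2 ≈ 24.749*I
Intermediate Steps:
Z(F, S) = 2 + S
N = -½ (N = -¼*2 = -½ ≈ -0.50000)
q(z) = 5*√z (q(z) = (2 + 3)*√z = 5*√z)
q(N)*(6 + c(-1, -2)) = (5*√(-½))*(6 + 1) = (5*(I*√2/2))*7 = (5*I*√2/2)*7 = 35*I*√2/2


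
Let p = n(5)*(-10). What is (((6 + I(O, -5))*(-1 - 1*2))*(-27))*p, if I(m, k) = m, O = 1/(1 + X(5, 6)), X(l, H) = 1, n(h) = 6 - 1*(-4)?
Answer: -52650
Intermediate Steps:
n(h) = 10 (n(h) = 6 + 4 = 10)
O = 1/2 (O = 1/(1 + 1) = 1/2 ≈ 0.50000)
p = -100 (p = 10*(-10) = -100)
(((6 + I(O, -5))*(-1 - 1*2))*(-27))*p = (((6 + 1/2)*(-1 - 1*2))*(-27))*(-100) = ((13*(-1 - 2)/2)*(-27))*(-100) = (((13/2)*(-3))*(-27))*(-100) = -39/2*(-27)*(-100) = (1053/2)*(-100) = -52650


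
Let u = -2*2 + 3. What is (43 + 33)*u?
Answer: -76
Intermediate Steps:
u = -1 (u = -4 + 3 = -1)
(43 + 33)*u = (43 + 33)*(-1) = 76*(-1) = -76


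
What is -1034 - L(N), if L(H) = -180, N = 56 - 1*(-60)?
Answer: -854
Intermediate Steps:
N = 116 (N = 56 + 60 = 116)
-1034 - L(N) = -1034 - 1*(-180) = -1034 + 180 = -854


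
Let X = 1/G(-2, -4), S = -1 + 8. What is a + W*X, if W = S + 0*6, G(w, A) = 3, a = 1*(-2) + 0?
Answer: ⅓ ≈ 0.33333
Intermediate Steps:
a = -2 (a = -2 + 0 = -2)
S = 7
W = 7 (W = 7 + 0*6 = 7 + 0 = 7)
X = ⅓ (X = 1/3 = ⅓ ≈ 0.33333)
a + W*X = -2 + 7*(⅓) = -2 + 7/3 = ⅓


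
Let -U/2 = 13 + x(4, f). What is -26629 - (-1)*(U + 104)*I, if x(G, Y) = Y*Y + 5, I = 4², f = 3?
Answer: -25829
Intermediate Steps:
I = 16
x(G, Y) = 5 + Y² (x(G, Y) = Y² + 5 = 5 + Y²)
U = -54 (U = -2*(13 + (5 + 3²)) = -2*(13 + (5 + 9)) = -2*(13 + 14) = -2*27 = -54)
-26629 - (-1)*(U + 104)*I = -26629 - (-1)*(-54 + 104)*16 = -26629 - (-1)*50*16 = -26629 - (-1)*800 = -26629 - 1*(-800) = -26629 + 800 = -25829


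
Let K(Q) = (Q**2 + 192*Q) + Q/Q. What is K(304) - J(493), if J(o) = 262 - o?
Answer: 151016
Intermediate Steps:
K(Q) = 1 + Q**2 + 192*Q (K(Q) = (Q**2 + 192*Q) + 1 = 1 + Q**2 + 192*Q)
K(304) - J(493) = (1 + 304**2 + 192*304) - (262 - 1*493) = (1 + 92416 + 58368) - (262 - 493) = 150785 - 1*(-231) = 150785 + 231 = 151016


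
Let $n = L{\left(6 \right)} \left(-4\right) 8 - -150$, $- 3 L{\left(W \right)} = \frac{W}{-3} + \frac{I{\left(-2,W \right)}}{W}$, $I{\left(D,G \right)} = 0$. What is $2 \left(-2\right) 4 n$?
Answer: $- \frac{6176}{3} \approx -2058.7$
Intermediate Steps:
$L{\left(W \right)} = \frac{W}{9}$ ($L{\left(W \right)} = - \frac{\frac{W}{-3} + \frac{0}{W}}{3} = - \frac{W \left(- \frac{1}{3}\right) + 0}{3} = - \frac{- \frac{W}{3} + 0}{3} = - \frac{\left(- \frac{1}{3}\right) W}{3} = \frac{W}{9}$)
$n = \frac{386}{3}$ ($n = \frac{1}{9} \cdot 6 \left(-4\right) 8 - -150 = \frac{2}{3} \left(-4\right) 8 + 150 = \left(- \frac{8}{3}\right) 8 + 150 = - \frac{64}{3} + 150 = \frac{386}{3} \approx 128.67$)
$2 \left(-2\right) 4 n = 2 \left(-2\right) 4 \cdot \frac{386}{3} = \left(-4\right) 4 \cdot \frac{386}{3} = \left(-16\right) \frac{386}{3} = - \frac{6176}{3}$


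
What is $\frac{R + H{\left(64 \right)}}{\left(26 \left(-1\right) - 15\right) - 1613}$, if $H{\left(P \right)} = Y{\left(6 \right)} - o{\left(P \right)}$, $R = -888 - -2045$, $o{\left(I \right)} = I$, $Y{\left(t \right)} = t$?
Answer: $- \frac{1099}{1654} \approx -0.66445$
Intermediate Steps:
$R = 1157$ ($R = -888 + 2045 = 1157$)
$H{\left(P \right)} = 6 - P$
$\frac{R + H{\left(64 \right)}}{\left(26 \left(-1\right) - 15\right) - 1613} = \frac{1157 + \left(6 - 64\right)}{\left(26 \left(-1\right) - 15\right) - 1613} = \frac{1157 + \left(6 - 64\right)}{\left(-26 - 15\right) - 1613} = \frac{1157 - 58}{-41 - 1613} = \frac{1099}{-1654} = 1099 \left(- \frac{1}{1654}\right) = - \frac{1099}{1654}$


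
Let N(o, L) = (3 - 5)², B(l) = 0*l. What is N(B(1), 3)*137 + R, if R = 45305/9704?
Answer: 5363097/9704 ≈ 552.67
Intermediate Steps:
B(l) = 0
N(o, L) = 4 (N(o, L) = (-2)² = 4)
R = 45305/9704 (R = 45305*(1/9704) = 45305/9704 ≈ 4.6687)
N(B(1), 3)*137 + R = 4*137 + 45305/9704 = 548 + 45305/9704 = 5363097/9704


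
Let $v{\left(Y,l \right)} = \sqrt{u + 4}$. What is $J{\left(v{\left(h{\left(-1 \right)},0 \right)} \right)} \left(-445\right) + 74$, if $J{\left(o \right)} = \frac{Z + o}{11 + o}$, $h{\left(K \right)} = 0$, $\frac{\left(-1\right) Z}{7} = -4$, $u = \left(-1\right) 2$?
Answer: $- \frac{7492}{7} + \frac{445 \sqrt{2}}{7} \approx -980.38$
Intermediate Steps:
$u = -2$
$Z = 28$ ($Z = \left(-7\right) \left(-4\right) = 28$)
$v{\left(Y,l \right)} = \sqrt{2}$ ($v{\left(Y,l \right)} = \sqrt{-2 + 4} = \sqrt{2}$)
$J{\left(o \right)} = \frac{28 + o}{11 + o}$
$J{\left(v{\left(h{\left(-1 \right)},0 \right)} \right)} \left(-445\right) + 74 = \frac{28 + \sqrt{2}}{11 + \sqrt{2}} \left(-445\right) + 74 = - \frac{445 \left(28 + \sqrt{2}\right)}{11 + \sqrt{2}} + 74 = 74 - \frac{445 \left(28 + \sqrt{2}\right)}{11 + \sqrt{2}}$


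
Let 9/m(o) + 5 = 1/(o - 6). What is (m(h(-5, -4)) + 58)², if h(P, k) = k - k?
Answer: 3041536/961 ≈ 3165.0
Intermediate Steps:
h(P, k) = 0
m(o) = 9/(-5 + 1/(-6 + o)) (m(o) = 9/(-5 + 1/(o - 6)) = 9/(-5 + 1/(-6 + o)))
(m(h(-5, -4)) + 58)² = (9*(6 - 1*0)/(-31 + 5*0) + 58)² = (9*(6 + 0)/(-31 + 0) + 58)² = (9*6/(-31) + 58)² = (9*(-1/31)*6 + 58)² = (-54/31 + 58)² = (1744/31)² = 3041536/961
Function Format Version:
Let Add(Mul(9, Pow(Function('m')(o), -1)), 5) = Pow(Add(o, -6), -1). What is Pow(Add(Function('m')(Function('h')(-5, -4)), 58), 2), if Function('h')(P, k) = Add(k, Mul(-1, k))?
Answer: Rational(3041536, 961) ≈ 3165.0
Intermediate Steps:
Function('h')(P, k) = 0
Function('m')(o) = Mul(9, Pow(Add(-5, Pow(Add(-6, o), -1)), -1)) (Function('m')(o) = Mul(9, Pow(Add(-5, Pow(Add(o, -6), -1)), -1)) = Mul(9, Pow(Add(-5, Pow(Add(-6, o), -1)), -1)))
Pow(Add(Function('m')(Function('h')(-5, -4)), 58), 2) = Pow(Add(Mul(9, Pow(Add(-31, Mul(5, 0)), -1), Add(6, Mul(-1, 0))), 58), 2) = Pow(Add(Mul(9, Pow(Add(-31, 0), -1), Add(6, 0)), 58), 2) = Pow(Add(Mul(9, Pow(-31, -1), 6), 58), 2) = Pow(Add(Mul(9, Rational(-1, 31), 6), 58), 2) = Pow(Add(Rational(-54, 31), 58), 2) = Pow(Rational(1744, 31), 2) = Rational(3041536, 961)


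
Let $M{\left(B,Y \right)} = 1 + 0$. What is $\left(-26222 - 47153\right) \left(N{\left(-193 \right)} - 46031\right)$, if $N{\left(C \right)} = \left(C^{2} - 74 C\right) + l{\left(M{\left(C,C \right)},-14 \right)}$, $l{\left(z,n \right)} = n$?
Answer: $-402535250$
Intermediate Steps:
$M{\left(B,Y \right)} = 1$
$N{\left(C \right)} = -14 + C^{2} - 74 C$ ($N{\left(C \right)} = \left(C^{2} - 74 C\right) - 14 = -14 + C^{2} - 74 C$)
$\left(-26222 - 47153\right) \left(N{\left(-193 \right)} - 46031\right) = \left(-26222 - 47153\right) \left(\left(-14 + \left(-193\right)^{2} - -14282\right) - 46031\right) = - 73375 \left(\left(-14 + 37249 + 14282\right) - 46031\right) = - 73375 \left(51517 - 46031\right) = \left(-73375\right) 5486 = -402535250$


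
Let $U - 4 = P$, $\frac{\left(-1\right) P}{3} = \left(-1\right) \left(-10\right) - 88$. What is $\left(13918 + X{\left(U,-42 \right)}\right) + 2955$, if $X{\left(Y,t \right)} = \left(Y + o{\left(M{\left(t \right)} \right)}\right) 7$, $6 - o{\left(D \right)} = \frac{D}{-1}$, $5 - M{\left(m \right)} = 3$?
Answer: $18595$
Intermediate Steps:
$M{\left(m \right)} = 2$ ($M{\left(m \right)} = 5 - 3 = 2$)
$o{\left(D \right)} = 6 + D$ ($o{\left(D \right)} = 6 - \frac{D}{-1} = 6 - D \left(-1\right) = 6 - - D = 6 + D$)
$P = 234$ ($P = - 3 \left(\left(-1\right) \left(-10\right) - 88\right) = - 3 \left(10 - 88\right) = \left(-3\right) \left(-78\right) = 234$)
$U = 238$ ($U = 4 + 234 = 238$)
$X{\left(Y,t \right)} = 56 + 7 Y$ ($X{\left(Y,t \right)} = \left(Y + \left(6 + 2\right)\right) 7 = \left(Y + 8\right) 7 = \left(8 + Y\right) 7 = 56 + 7 Y$)
$\left(13918 + X{\left(U,-42 \right)}\right) + 2955 = \left(13918 + \left(56 + 7 \cdot 238\right)\right) + 2955 = \left(13918 + \left(56 + 1666\right)\right) + 2955 = \left(13918 + 1722\right) + 2955 = 15640 + 2955 = 18595$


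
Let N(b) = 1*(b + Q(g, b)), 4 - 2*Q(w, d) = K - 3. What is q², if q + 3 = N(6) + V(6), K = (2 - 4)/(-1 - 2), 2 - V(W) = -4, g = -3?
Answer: 5329/36 ≈ 148.03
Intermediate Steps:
V(W) = 6 (V(W) = 2 - 1*(-4) = 2 + 4 = 6)
K = ⅔ (K = -2/(-3) = -2*(-⅓) = ⅔ ≈ 0.66667)
Q(w, d) = 19/6 (Q(w, d) = 2 - (⅔ - 3)/2 = 2 - ½*(-7/3) = 2 + 7/6 = 19/6)
N(b) = 19/6 + b (N(b) = 1*(b + 19/6) = 1*(19/6 + b) = 19/6 + b)
q = 73/6 (q = -3 + ((19/6 + 6) + 6) = -3 + (55/6 + 6) = -3 + 91/6 = 73/6 ≈ 12.167)
q² = (73/6)² = 5329/36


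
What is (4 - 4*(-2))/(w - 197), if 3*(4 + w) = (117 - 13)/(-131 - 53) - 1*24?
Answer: -414/7217 ≈ -0.057365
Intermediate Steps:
w = -841/69 (w = -4 + ((117 - 13)/(-131 - 53) - 1*24)/3 = -4 + (104/(-184) - 24)/3 = -4 + (104*(-1/184) - 24)/3 = -4 + (-13/23 - 24)/3 = -4 + (1/3)*(-565/23) = -4 - 565/69 = -841/69 ≈ -12.188)
(4 - 4*(-2))/(w - 197) = (4 - 4*(-2))/(-841/69 - 197) = (4 + 8)/(-14434/69) = -69/14434*12 = -414/7217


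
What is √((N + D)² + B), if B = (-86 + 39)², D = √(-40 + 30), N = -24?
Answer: √(2775 - 48*I*√10) ≈ 52.698 - 1.4402*I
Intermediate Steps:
D = I*√10 (D = √(-10) = I*√10 ≈ 3.1623*I)
B = 2209 (B = (-47)² = 2209)
√((N + D)² + B) = √((-24 + I*√10)² + 2209) = √(2209 + (-24 + I*√10)²)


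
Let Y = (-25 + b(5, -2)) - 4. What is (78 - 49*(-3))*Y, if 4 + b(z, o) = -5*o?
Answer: -5175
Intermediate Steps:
b(z, o) = -4 - 5*o
Y = -23 (Y = (-25 + (-4 - 5*(-2))) - 4 = (-25 + (-4 + 10)) - 4 = (-25 + 6) - 4 = -19 - 4 = -23)
(78 - 49*(-3))*Y = (78 - 49*(-3))*(-23) = (78 + 147)*(-23) = 225*(-23) = -5175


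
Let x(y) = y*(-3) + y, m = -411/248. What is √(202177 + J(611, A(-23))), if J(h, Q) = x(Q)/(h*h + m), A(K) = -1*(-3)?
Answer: √35367145953159035593/13226171 ≈ 449.64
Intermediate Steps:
m = -411/248 (m = -411*1/248 = -411/248 ≈ -1.6573)
x(y) = -2*y (x(y) = -3*y + y = -2*y)
A(K) = 3
J(h, Q) = -2*Q/(-411/248 + h²) (J(h, Q) = (-2*Q)/(h*h - 411/248) = (-2*Q)/(h² - 411/248) = (-2*Q)/(-411/248 + h²) = -2*Q/(-411/248 + h²))
√(202177 + J(611, A(-23))) = √(202177 - 496*3/(-411 + 248*611²)) = √(202177 - 496*3/(-411 + 248*373321)) = √(202177 - 496*3/(-411 + 92583608)) = √(202177 - 496*3/92583197) = √(202177 - 496*3*1/92583197) = √(202177 - 1488/92583197) = √(18718193018381/92583197) = √35367145953159035593/13226171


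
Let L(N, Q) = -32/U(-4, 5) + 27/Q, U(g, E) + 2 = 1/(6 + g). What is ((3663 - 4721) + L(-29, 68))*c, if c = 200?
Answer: -10569950/51 ≈ -2.0725e+5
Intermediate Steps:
U(g, E) = -2 + 1/(6 + g)
L(N, Q) = 64/3 + 27/Q (L(N, Q) = -32*(6 - 4)/(-11 - 2*(-4)) + 27/Q = -32*2/(-11 + 8) + 27/Q = -32/((½)*(-3)) + 27/Q = -32/(-3/2) + 27/Q = -32*(-⅔) + 27/Q = 64/3 + 27/Q)
((3663 - 4721) + L(-29, 68))*c = ((3663 - 4721) + (64/3 + 27/68))*200 = (-1058 + (64/3 + 27*(1/68)))*200 = (-1058 + (64/3 + 27/68))*200 = (-1058 + 4433/204)*200 = -211399/204*200 = -10569950/51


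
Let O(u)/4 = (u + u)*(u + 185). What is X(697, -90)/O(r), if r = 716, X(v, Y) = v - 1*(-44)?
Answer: 741/5160928 ≈ 0.00014358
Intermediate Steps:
X(v, Y) = 44 + v (X(v, Y) = v + 44 = 44 + v)
O(u) = 8*u*(185 + u) (O(u) = 4*((u + u)*(u + 185)) = 4*((2*u)*(185 + u)) = 4*(2*u*(185 + u)) = 8*u*(185 + u))
X(697, -90)/O(r) = (44 + 697)/((8*716*(185 + 716))) = 741/((8*716*901)) = 741/5160928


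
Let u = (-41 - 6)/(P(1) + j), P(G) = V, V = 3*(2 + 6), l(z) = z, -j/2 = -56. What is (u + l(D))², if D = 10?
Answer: 1723969/18496 ≈ 93.208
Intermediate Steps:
j = 112 (j = -2*(-56) = 112)
V = 24 (V = 3*8 = 24)
P(G) = 24
u = -47/136 (u = (-41 - 6)/(24 + 112) = -47/136 ≈ -0.34559)
(u + l(D))² = (-47/136 + 10)² = (1313/136)² = 1723969/18496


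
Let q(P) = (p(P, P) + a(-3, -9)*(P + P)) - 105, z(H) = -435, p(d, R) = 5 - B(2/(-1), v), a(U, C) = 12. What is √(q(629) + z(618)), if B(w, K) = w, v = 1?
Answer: √14563 ≈ 120.68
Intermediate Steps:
p(d, R) = 7 (p(d, R) = 5 - 2/(-1) = 5 - 2*(-1) = 5 - 1*(-2) = 5 + 2 = 7)
q(P) = -98 + 24*P (q(P) = (7 + 12*(P + P)) - 105 = (7 + 12*(2*P)) - 105 = (7 + 24*P) - 105 = -98 + 24*P)
√(q(629) + z(618)) = √((-98 + 24*629) - 435) = √((-98 + 15096) - 435) = √(14998 - 435) = √14563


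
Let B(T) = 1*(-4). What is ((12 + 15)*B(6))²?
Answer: 11664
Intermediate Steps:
B(T) = -4
((12 + 15)*B(6))² = ((12 + 15)*(-4))² = (27*(-4))² = (-108)² = 11664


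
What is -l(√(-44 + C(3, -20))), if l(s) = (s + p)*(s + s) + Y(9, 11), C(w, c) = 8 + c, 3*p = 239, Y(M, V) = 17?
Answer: 95 - 956*I*√14/3 ≈ 95.0 - 1192.3*I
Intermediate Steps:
p = 239/3 (p = (⅓)*239 = 239/3 ≈ 79.667)
l(s) = 17 + 2*s*(239/3 + s) (l(s) = (s + 239/3)*(s + s) + 17 = (239/3 + s)*(2*s) + 17 = 2*s*(239/3 + s) + 17 = 17 + 2*s*(239/3 + s))
-l(√(-44 + C(3, -20))) = -(17 + 2*(√(-44 + (8 - 20)))² + 478*√(-44 + (8 - 20))/3) = -(17 + 2*(√(-44 - 12))² + 478*√(-44 - 12)/3) = -(17 + 2*(√(-56))² + 478*√(-56)/3) = -(17 + 2*(2*I*√14)² + 478*(2*I*√14)/3) = -(17 + 2*(-56) + 956*I*√14/3) = -(17 - 112 + 956*I*√14/3) = -(-95 + 956*I*√14/3) = 95 - 956*I*√14/3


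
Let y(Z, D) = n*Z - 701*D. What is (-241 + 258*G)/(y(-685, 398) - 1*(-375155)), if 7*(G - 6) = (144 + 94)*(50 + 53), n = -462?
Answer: 904823/412627 ≈ 2.1928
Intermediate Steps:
y(Z, D) = -701*D - 462*Z (y(Z, D) = -462*Z - 701*D = -701*D - 462*Z)
G = 3508 (G = 6 + ((144 + 94)*(50 + 53))/7 = 6 + (238*103)/7 = 6 + (⅐)*24514 = 6 + 3502 = 3508)
(-241 + 258*G)/(y(-685, 398) - 1*(-375155)) = (-241 + 258*3508)/((-701*398 - 462*(-685)) - 1*(-375155)) = (-241 + 905064)/((-278998 + 316470) + 375155) = 904823/(37472 + 375155) = 904823/412627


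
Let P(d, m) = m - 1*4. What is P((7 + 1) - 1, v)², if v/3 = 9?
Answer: 529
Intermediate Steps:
v = 27 (v = 3*9 = 27)
P(d, m) = -4 + m (P(d, m) = m - 4 = -4 + m)
P((7 + 1) - 1, v)² = (-4 + 27)² = 23² = 529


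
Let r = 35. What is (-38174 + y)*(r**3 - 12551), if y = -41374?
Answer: -2412213552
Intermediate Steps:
(-38174 + y)*(r**3 - 12551) = (-38174 - 41374)*(35**3 - 12551) = -79548*(42875 - 12551) = -79548*30324 = -2412213552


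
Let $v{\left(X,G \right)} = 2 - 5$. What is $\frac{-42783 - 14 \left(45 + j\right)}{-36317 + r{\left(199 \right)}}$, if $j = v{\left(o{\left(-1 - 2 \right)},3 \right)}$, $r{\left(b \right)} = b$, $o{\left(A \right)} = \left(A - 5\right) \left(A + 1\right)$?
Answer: $\frac{43371}{36118} \approx 1.2008$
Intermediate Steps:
$o{\left(A \right)} = \left(1 + A\right) \left(-5 + A\right)$ ($o{\left(A \right)} = \left(-5 + A\right) \left(1 + A\right) = \left(1 + A\right) \left(-5 + A\right)$)
$v{\left(X,G \right)} = -3$ ($v{\left(X,G \right)} = 2 - 5 = -3$)
$j = -3$
$\frac{-42783 - 14 \left(45 + j\right)}{-36317 + r{\left(199 \right)}} = \frac{-42783 - 14 \left(45 - 3\right)}{-36317 + 199} = \frac{-42783 - 588}{-36118} = \left(-42783 - 588\right) \left(- \frac{1}{36118}\right) = \left(-43371\right) \left(- \frac{1}{36118}\right) = \frac{43371}{36118}$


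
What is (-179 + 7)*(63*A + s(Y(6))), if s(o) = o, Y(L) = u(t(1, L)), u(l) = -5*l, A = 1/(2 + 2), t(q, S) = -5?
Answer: -7009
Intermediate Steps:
A = 1/4 ≈ 0.25000
Y(L) = 25 (Y(L) = -5*(-5) = 25)
(-179 + 7)*(63*A + s(Y(6))) = (-179 + 7)*(63*(1/4) + 25) = -172*(63/4 + 25) = -172*163/4 = -7009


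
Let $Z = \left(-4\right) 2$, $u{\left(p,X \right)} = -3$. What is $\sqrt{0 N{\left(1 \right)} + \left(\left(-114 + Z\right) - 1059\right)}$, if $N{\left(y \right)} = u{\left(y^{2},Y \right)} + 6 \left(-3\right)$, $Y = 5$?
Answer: $i \sqrt{1181} \approx 34.366 i$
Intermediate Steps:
$N{\left(y \right)} = -21$ ($N{\left(y \right)} = -3 + 6 \left(-3\right) = -3 - 18 = -21$)
$Z = -8$
$\sqrt{0 N{\left(1 \right)} + \left(\left(-114 + Z\right) - 1059\right)} = \sqrt{0 \left(-21\right) - 1181} = \sqrt{0 - 1181} = \sqrt{-1181} = i \sqrt{1181}$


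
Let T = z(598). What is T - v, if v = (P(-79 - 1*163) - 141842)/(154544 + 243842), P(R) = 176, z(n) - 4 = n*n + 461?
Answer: 71324909150/199193 ≈ 3.5807e+5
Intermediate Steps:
z(n) = 465 + n**2 (z(n) = 4 + (n*n + 461) = 4 + (n**2 + 461) = 4 + (461 + n**2) = 465 + n**2)
v = -70833/199193 (v = (176 - 141842)/(154544 + 243842) = -141666/398386 = -141666*1/398386 = -70833/199193 ≈ -0.35560)
T = 358069 (T = 465 + 598**2 = 465 + 357604 = 358069)
T - v = 358069 - 1*(-70833/199193) = 358069 + 70833/199193 = 71324909150/199193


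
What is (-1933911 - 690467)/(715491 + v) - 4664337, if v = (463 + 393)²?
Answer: -6755021404877/1448227 ≈ -4.6643e+6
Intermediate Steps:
v = 732736 (v = 856² = 732736)
(-1933911 - 690467)/(715491 + v) - 4664337 = (-1933911 - 690467)/(715491 + 732736) - 4664337 = -2624378/1448227 - 4664337 = -6755021404877/1448227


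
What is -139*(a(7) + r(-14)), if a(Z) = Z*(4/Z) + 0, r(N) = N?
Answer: 1390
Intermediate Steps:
a(Z) = 4 (a(Z) = 4 + 0 = 4)
-139*(a(7) + r(-14)) = -139*(4 - 14) = -139*(-10) = 1390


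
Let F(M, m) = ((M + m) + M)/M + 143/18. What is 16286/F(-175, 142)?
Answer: 51300900/28769 ≈ 1783.2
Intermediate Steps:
F(M, m) = 143/18 + (m + 2*M)/M (F(M, m) = (m + 2*M)/M + 143*(1/18) = (m + 2*M)/M + 143/18 = 143/18 + (m + 2*M)/M)
16286/F(-175, 142) = 16286/(179/18 + 142/(-175)) = 16286/(179/18 + 142*(-1/175)) = 16286/(179/18 - 142/175) = 16286/(28769/3150) = 16286*(3150/28769) = 51300900/28769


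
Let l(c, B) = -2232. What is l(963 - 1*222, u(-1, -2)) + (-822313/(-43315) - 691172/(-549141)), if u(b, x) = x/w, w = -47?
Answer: -52608942771967/23786042415 ≈ -2211.8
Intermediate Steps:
u(b, x) = -x/47 (u(b, x) = x/(-47) = x*(-1/47) = -x/47)
l(963 - 1*222, u(-1, -2)) + (-822313/(-43315) - 691172/(-549141)) = -2232 + (-822313/(-43315) - 691172/(-549141)) = -2232 + (-822313*(-1/43315) - 691172*(-1/549141)) = -2232 + (822313/43315 + 691172/549141) = -2232 + 481503898313/23786042415 = -52608942771967/23786042415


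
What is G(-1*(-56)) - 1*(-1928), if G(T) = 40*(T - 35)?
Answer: 2768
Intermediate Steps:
G(T) = -1400 + 40*T (G(T) = 40*(-35 + T) = -1400 + 40*T)
G(-1*(-56)) - 1*(-1928) = (-1400 + 40*(-1*(-56))) - 1*(-1928) = (-1400 + 40*56) + 1928 = (-1400 + 2240) + 1928 = 840 + 1928 = 2768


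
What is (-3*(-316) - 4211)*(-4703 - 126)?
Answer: 15757027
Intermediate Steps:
(-3*(-316) - 4211)*(-4703 - 126) = (948 - 4211)*(-4829) = -3263*(-4829) = 15757027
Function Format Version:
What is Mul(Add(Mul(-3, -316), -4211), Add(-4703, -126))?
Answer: 15757027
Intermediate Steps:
Mul(Add(Mul(-3, -316), -4211), Add(-4703, -126)) = Mul(Add(948, -4211), -4829) = Mul(-3263, -4829) = 15757027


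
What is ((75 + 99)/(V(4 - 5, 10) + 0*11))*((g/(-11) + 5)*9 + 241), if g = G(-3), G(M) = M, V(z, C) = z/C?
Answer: -5521020/11 ≈ -5.0191e+5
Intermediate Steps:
g = -3
((75 + 99)/(V(4 - 5, 10) + 0*11))*((g/(-11) + 5)*9 + 241) = ((75 + 99)/((4 - 5)/10 + 0*11))*((-3/(-11) + 5)*9 + 241) = (174/(-1*⅒ + 0))*((-3*(-1/11) + 5)*9 + 241) = (174/(-⅒ + 0))*((3/11 + 5)*9 + 241) = (174/(-⅒))*((58/11)*9 + 241) = (174*(-10))*(522/11 + 241) = -1740*3173/11 = -5521020/11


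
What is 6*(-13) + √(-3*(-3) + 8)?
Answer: -78 + √17 ≈ -73.877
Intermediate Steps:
6*(-13) + √(-3*(-3) + 8) = -78 + √(9 + 8) = -78 + √17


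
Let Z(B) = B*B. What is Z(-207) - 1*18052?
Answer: 24797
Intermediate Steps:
Z(B) = B**2
Z(-207) - 1*18052 = (-207)**2 - 1*18052 = 42849 - 18052 = 24797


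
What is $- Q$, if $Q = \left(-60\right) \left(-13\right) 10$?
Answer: $-7800$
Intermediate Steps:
$Q = 7800$ ($Q = 780 \cdot 10 = 7800$)
$- Q = \left(-1\right) 7800 = -7800$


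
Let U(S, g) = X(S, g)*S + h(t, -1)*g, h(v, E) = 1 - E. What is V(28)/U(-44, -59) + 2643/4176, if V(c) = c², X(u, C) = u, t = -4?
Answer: 448831/421776 ≈ 1.0641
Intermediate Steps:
U(S, g) = S² + 2*g (U(S, g) = S*S + (1 - 1*(-1))*g = S² + (1 + 1)*g = S² + 2*g)
V(28)/U(-44, -59) + 2643/4176 = 28²/((-44)² + 2*(-59)) + 2643/4176 = 784/(1936 - 118) + 2643*(1/4176) = 784/1818 + 881/1392 = 784*(1/1818) + 881/1392 = 392/909 + 881/1392 = 448831/421776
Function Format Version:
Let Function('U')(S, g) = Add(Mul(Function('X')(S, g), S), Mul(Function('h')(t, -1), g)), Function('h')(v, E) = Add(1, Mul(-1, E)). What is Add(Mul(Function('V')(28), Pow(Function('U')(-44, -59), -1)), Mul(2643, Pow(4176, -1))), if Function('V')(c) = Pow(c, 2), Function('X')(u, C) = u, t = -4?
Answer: Rational(448831, 421776) ≈ 1.0641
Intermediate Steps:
Function('U')(S, g) = Add(Pow(S, 2), Mul(2, g)) (Function('U')(S, g) = Add(Mul(S, S), Mul(Add(1, Mul(-1, -1)), g)) = Add(Pow(S, 2), Mul(Add(1, 1), g)) = Add(Pow(S, 2), Mul(2, g)))
Add(Mul(Function('V')(28), Pow(Function('U')(-44, -59), -1)), Mul(2643, Pow(4176, -1))) = Add(Mul(Pow(28, 2), Pow(Add(Pow(-44, 2), Mul(2, -59)), -1)), Mul(2643, Pow(4176, -1))) = Add(Mul(784, Pow(Add(1936, -118), -1)), Mul(2643, Rational(1, 4176))) = Add(Mul(784, Pow(1818, -1)), Rational(881, 1392)) = Add(Mul(784, Rational(1, 1818)), Rational(881, 1392)) = Add(Rational(392, 909), Rational(881, 1392)) = Rational(448831, 421776)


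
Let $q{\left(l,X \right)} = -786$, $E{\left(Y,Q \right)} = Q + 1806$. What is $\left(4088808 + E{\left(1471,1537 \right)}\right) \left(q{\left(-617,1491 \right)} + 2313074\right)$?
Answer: $9462231651488$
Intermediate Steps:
$E{\left(Y,Q \right)} = 1806 + Q$
$\left(4088808 + E{\left(1471,1537 \right)}\right) \left(q{\left(-617,1491 \right)} + 2313074\right) = \left(4088808 + \left(1806 + 1537\right)\right) \left(-786 + 2313074\right) = \left(4088808 + 3343\right) 2312288 = 4092151 \cdot 2312288 = 9462231651488$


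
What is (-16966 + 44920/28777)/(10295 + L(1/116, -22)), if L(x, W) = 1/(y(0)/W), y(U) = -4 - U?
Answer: -325457108/197611659 ≈ -1.6470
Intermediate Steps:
L(x, W) = -W/4 (L(x, W) = 1/((-4 - 1*0)/W) = 1/((-4 + 0)/W) = 1/(-4/W) = -W/4)
(-16966 + 44920/28777)/(10295 + L(1/116, -22)) = (-16966 + 44920/28777)/(10295 - ¼*(-22)) = (-16966 + 44920*(1/28777))/(10295 + 11/2) = (-16966 + 44920/28777)/(20601/2) = -488185662/28777*2/20601 = -325457108/197611659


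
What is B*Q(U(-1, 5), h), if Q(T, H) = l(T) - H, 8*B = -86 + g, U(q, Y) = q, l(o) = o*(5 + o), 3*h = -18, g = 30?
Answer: -14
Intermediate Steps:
h = -6 (h = (⅓)*(-18) = -6)
B = -7 (B = (-86 + 30)/8 = (⅛)*(-56) = -7)
Q(T, H) = -H + T*(5 + T) (Q(T, H) = T*(5 + T) - H = -H + T*(5 + T))
B*Q(U(-1, 5), h) = -7*(-1*(-6) - (5 - 1)) = -7*(6 - 1*4) = -7*(6 - 4) = -7*2 = -14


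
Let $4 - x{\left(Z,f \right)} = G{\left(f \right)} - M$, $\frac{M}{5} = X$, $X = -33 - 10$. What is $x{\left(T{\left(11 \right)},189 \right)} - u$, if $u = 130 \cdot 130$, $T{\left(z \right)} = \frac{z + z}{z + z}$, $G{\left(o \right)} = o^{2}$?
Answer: $-52832$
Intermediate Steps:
$X = -43$
$M = -215$ ($M = 5 \left(-43\right) = -215$)
$T{\left(z \right)} = 1$ ($T{\left(z \right)} = \frac{2 z}{2 z} = 2 z \frac{1}{2 z} = 1$)
$x{\left(Z,f \right)} = -211 - f^{2}$ ($x{\left(Z,f \right)} = 4 - \left(f^{2} - -215\right) = 4 - \left(f^{2} + 215\right) = 4 - \left(215 + f^{2}\right) = -211 - f^{2}$)
$u = 16900$
$x{\left(T{\left(11 \right)},189 \right)} - u = \left(-211 - 189^{2}\right) - 16900 = \left(-211 - 35721\right) - 16900 = -35932 - 16900 = -52832$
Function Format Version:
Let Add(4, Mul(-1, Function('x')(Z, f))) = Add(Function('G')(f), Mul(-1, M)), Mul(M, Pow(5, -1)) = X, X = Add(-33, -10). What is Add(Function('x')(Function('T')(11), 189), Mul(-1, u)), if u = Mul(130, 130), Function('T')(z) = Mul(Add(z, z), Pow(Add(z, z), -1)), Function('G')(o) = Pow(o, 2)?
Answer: -52832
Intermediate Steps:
X = -43
M = -215 (M = Mul(5, -43) = -215)
Function('T')(z) = 1 (Function('T')(z) = Mul(Mul(2, z), Pow(Mul(2, z), -1)) = Mul(Mul(2, z), Mul(Rational(1, 2), Pow(z, -1))) = 1)
Function('x')(Z, f) = Add(-211, Mul(-1, Pow(f, 2))) (Function('x')(Z, f) = Add(4, Mul(-1, Add(Pow(f, 2), Mul(-1, -215)))) = Add(4, Mul(-1, Add(Pow(f, 2), 215))) = Add(4, Mul(-1, Add(215, Pow(f, 2)))) = Add(4, Add(-215, Mul(-1, Pow(f, 2)))) = Add(-211, Mul(-1, Pow(f, 2))))
u = 16900
Add(Function('x')(Function('T')(11), 189), Mul(-1, u)) = Add(Add(-211, Mul(-1, Pow(189, 2))), Mul(-1, 16900)) = Add(Add(-211, Mul(-1, 35721)), -16900) = Add(Add(-211, -35721), -16900) = Add(-35932, -16900) = -52832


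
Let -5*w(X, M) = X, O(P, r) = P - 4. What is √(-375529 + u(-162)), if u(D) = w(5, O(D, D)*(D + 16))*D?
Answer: I*√375367 ≈ 612.67*I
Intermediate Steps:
O(P, r) = -4 + P
w(X, M) = -X/5
u(D) = -D (u(D) = (-⅕*5)*D = -D)
√(-375529 + u(-162)) = √(-375529 - 1*(-162)) = √(-375529 + 162) = √(-375367) = I*√375367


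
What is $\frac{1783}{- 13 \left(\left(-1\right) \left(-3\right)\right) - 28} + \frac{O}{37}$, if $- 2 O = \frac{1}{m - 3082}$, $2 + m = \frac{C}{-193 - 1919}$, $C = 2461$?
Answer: $- \frac{429858323047}{16152839251} \approx -26.612$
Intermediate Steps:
$m = - \frac{6685}{2112}$ ($m = -2 + \frac{2461}{-193 - 1919} = -2 + \frac{2461}{-2112} = -2 + 2461 \left(- \frac{1}{2112}\right) = -2 - \frac{2461}{2112} = - \frac{6685}{2112} \approx -3.1652$)
$O = \frac{1056}{6515869}$ ($O = - \frac{1}{2 \left(- \frac{6685}{2112} - 3082\right)} = - \frac{1}{2 \left(- \frac{6515869}{2112}\right)} = \left(- \frac{1}{2}\right) \left(- \frac{2112}{6515869}\right) = \frac{1056}{6515869} \approx 0.00016207$)
$\frac{1783}{- 13 \left(\left(-1\right) \left(-3\right)\right) - 28} + \frac{O}{37} = \frac{1783}{- 13 \left(\left(-1\right) \left(-3\right)\right) - 28} + \frac{1056}{6515869 \cdot 37} = \frac{1783}{\left(-13\right) 3 - 28} + \frac{1056}{6515869} \cdot \frac{1}{37} = \frac{1783}{-39 - 28} + \frac{1056}{241087153} = \frac{1783}{-67} + \frac{1056}{241087153} = 1783 \left(- \frac{1}{67}\right) + \frac{1056}{241087153} = - \frac{1783}{67} + \frac{1056}{241087153} = - \frac{429858323047}{16152839251}$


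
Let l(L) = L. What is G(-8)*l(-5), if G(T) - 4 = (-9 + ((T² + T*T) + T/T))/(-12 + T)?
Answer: 10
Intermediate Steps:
G(T) = 4 + (-8 + 2*T²)/(-12 + T) (G(T) = 4 + (-9 + ((T² + T*T) + T/T))/(-12 + T) = 4 + (-9 + ((T² + T²) + 1))/(-12 + T) = 4 + (-9 + (2*T² + 1))/(-12 + T) = 4 + (-9 + (1 + 2*T²))/(-12 + T) = 4 + (-8 + 2*T²)/(-12 + T))
G(-8)*l(-5) = (2*(-28 + (-8)² + 2*(-8))/(-12 - 8))*(-5) = (2*(-28 + 64 - 16)/(-20))*(-5) = (2*(-1/20)*20)*(-5) = -2*(-5) = 10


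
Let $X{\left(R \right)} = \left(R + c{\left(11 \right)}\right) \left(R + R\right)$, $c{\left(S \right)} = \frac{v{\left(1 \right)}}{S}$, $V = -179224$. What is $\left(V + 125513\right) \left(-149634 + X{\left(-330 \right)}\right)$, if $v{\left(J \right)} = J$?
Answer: $-3658041366$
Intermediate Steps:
$c{\left(S \right)} = \frac{1}{S}$ ($c{\left(S \right)} = 1 \frac{1}{S} = \frac{1}{S}$)
$X{\left(R \right)} = 2 R \left(\frac{1}{11} + R\right)$ ($X{\left(R \right)} = \left(R + \frac{1}{11}\right) \left(R + R\right) = \left(R + \frac{1}{11}\right) 2 R = \left(\frac{1}{11} + R\right) 2 R = 2 R \left(\frac{1}{11} + R\right)$)
$\left(V + 125513\right) \left(-149634 + X{\left(-330 \right)}\right) = \left(-179224 + 125513\right) \left(-149634 + \frac{2}{11} \left(-330\right) \left(1 + 11 \left(-330\right)\right)\right) = - 53711 \left(-149634 + \frac{2}{11} \left(-330\right) \left(1 - 3630\right)\right) = - 53711 \left(-149634 + \frac{2}{11} \left(-330\right) \left(-3629\right)\right) = - 53711 \left(-149634 + 217740\right) = \left(-53711\right) 68106 = -3658041366$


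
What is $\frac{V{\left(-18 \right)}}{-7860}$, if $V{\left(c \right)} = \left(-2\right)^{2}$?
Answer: $- \frac{1}{1965} \approx -0.00050891$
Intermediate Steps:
$V{\left(c \right)} = 4$
$\frac{V{\left(-18 \right)}}{-7860} = \frac{4}{-7860} = 4 \left(- \frac{1}{7860}\right) = - \frac{1}{1965}$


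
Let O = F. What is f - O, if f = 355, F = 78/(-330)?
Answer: 19538/55 ≈ 355.24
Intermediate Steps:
F = -13/55 (F = 78*(-1/330) = -13/55 ≈ -0.23636)
O = -13/55 ≈ -0.23636
f - O = 355 - 1*(-13/55) = 355 + 13/55 = 19538/55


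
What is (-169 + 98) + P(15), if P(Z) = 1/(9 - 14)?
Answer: -356/5 ≈ -71.200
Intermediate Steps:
P(Z) = -1/5 (P(Z) = 1/(-5) = -1/5)
(-169 + 98) + P(15) = (-169 + 98) - 1/5 = -71 - 1/5 = -356/5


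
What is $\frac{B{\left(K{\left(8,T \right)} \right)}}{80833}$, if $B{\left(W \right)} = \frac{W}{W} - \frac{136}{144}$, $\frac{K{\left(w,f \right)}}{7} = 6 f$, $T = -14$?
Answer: $\frac{1}{1454994} \approx 6.8729 \cdot 10^{-7}$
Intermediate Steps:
$K{\left(w,f \right)} = 42 f$ ($K{\left(w,f \right)} = 7 \cdot 6 f = 42 f$)
$B{\left(W \right)} = \frac{1}{18}$ ($B{\left(W \right)} = 1 - \frac{17}{18} = \frac{1}{18}$)
$\frac{B{\left(K{\left(8,T \right)} \right)}}{80833} = \frac{1}{18 \cdot 80833} = \frac{1}{18} \cdot \frac{1}{80833} = \frac{1}{1454994}$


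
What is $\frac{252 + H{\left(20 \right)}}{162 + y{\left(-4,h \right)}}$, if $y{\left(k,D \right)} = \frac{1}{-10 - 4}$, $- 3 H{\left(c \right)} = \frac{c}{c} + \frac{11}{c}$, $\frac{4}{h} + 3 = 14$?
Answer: $\frac{105623}{68010} \approx 1.5531$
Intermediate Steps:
$h = \frac{4}{11}$ ($h = \frac{4}{-3 + 14} = \frac{4}{11} \approx 0.36364$)
$H{\left(c \right)} = - \frac{1}{3} - \frac{11}{3 c}$ ($H{\left(c \right)} = - \frac{\frac{c}{c} + \frac{11}{c}}{3} = - \frac{1 + \frac{11}{c}}{3} = - \frac{1}{3} - \frac{11}{3 c}$)
$y{\left(k,D \right)} = - \frac{1}{14}$ ($y{\left(k,D \right)} = \frac{1}{-14} = - \frac{1}{14}$)
$\frac{252 + H{\left(20 \right)}}{162 + y{\left(-4,h \right)}} = \frac{252 + \frac{-11 - 20}{3 \cdot 20}}{162 - \frac{1}{14}} = \frac{252 + \frac{1}{3} \cdot \frac{1}{20} \left(-11 - 20\right)}{\frac{2267}{14}} = \left(252 + \frac{1}{3} \cdot \frac{1}{20} \left(-31\right)\right) \frac{14}{2267} = \left(252 - \frac{31}{60}\right) \frac{14}{2267} = \frac{15089}{60} \cdot \frac{14}{2267} = \frac{105623}{68010}$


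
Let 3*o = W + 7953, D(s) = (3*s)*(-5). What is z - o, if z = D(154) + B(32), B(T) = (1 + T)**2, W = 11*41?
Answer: -12067/3 ≈ -4022.3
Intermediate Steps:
W = 451
D(s) = -15*s
o = 8404/3 (o = (451 + 7953)/3 = (1/3)*8404 = 8404/3 ≈ 2801.3)
z = -1221 (z = -15*154 + (1 + 32)**2 = -2310 + 33**2 = -2310 + 1089 = -1221)
z - o = -1221 - 1*8404/3 = -1221 - 8404/3 = -12067/3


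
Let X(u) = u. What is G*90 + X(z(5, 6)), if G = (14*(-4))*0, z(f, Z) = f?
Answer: 5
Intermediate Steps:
G = 0 (G = -56*0 = 0)
G*90 + X(z(5, 6)) = 0*90 + 5 = 0 + 5 = 5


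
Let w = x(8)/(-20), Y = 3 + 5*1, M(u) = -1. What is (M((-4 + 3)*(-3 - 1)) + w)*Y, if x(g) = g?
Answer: -56/5 ≈ -11.200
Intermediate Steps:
Y = 8 (Y = 3 + 5 = 8)
w = -⅖ (w = 8/(-20) = 8*(-1/20) = -⅖ ≈ -0.40000)
(M((-4 + 3)*(-3 - 1)) + w)*Y = (-1 - ⅖)*8 = -7/5*8 = -56/5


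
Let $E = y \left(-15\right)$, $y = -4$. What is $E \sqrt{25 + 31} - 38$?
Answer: $-38 + 120 \sqrt{14} \approx 411.0$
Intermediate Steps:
$E = 60$ ($E = \left(-4\right) \left(-15\right) = 60$)
$E \sqrt{25 + 31} - 38 = 60 \sqrt{25 + 31} - 38 = 60 \sqrt{56} - 38 = 60 \cdot 2 \sqrt{14} - 38 = 120 \sqrt{14} - 38 = -38 + 120 \sqrt{14}$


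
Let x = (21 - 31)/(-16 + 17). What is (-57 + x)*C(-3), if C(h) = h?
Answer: 201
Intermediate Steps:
x = -10 (x = -10/1 = -10*1 = -10)
(-57 + x)*C(-3) = (-57 - 10)*(-3) = -67*(-3) = 201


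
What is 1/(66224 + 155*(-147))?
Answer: 1/43439 ≈ 2.3021e-5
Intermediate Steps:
1/(66224 + 155*(-147)) = 1/(66224 - 22785) = 1/43439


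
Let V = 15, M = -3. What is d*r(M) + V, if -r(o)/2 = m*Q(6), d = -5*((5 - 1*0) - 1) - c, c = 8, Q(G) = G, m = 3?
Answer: 1023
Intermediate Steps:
d = -28 (d = -5*((5 - 1*0) - 1) - 1*8 = -5*((5 + 0) - 1) - 8 = -5*(5 - 1) - 8 = -5*4 - 8 = -20 - 8 = -28)
r(o) = -36 (r(o) = -6*6 = -2*18 = -36)
d*r(M) + V = -28*(-36) + 15 = 1008 + 15 = 1023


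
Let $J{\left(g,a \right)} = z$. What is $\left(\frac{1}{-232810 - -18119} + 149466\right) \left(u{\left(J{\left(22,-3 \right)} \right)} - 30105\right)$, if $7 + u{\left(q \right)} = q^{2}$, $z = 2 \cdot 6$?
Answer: $- \frac{961643301989840}{214691} \approx -4.4792 \cdot 10^{9}$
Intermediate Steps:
$z = 12$
$J{\left(g,a \right)} = 12$
$u{\left(q \right)} = -7 + q^{2}$
$\left(\frac{1}{-232810 - -18119} + 149466\right) \left(u{\left(J{\left(22,-3 \right)} \right)} - 30105\right) = \left(\frac{1}{-232810 - -18119} + 149466\right) \left(\left(-7 + 12^{2}\right) - 30105\right) = \left(\frac{1}{-232810 + \left(-134654 + 152773\right)} + 149466\right) \left(\left(-7 + 144\right) - 30105\right) = \left(\frac{1}{-232810 + 18119} + 149466\right) \left(137 - 30105\right) = \left(\frac{1}{-214691} + 149466\right) \left(-29968\right) = \left(- \frac{1}{214691} + 149466\right) \left(-29968\right) = \frac{32089005005}{214691} \left(-29968\right) = - \frac{961643301989840}{214691}$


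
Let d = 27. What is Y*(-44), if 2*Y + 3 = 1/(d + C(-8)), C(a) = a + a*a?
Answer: 5456/83 ≈ 65.735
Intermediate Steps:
C(a) = a + a²
Y = -124/83 (Y = -3/2 + 1/(2*(27 - 8*(1 - 8))) = -3/2 + 1/(2*(27 - 8*(-7))) = -3/2 + 1/(2*(27 + 56)) = -3/2 + (½)/83 = -3/2 + (½)*(1/83) = -3/2 + 1/166 = -124/83 ≈ -1.4940)
Y*(-44) = -124/83*(-44) = 5456/83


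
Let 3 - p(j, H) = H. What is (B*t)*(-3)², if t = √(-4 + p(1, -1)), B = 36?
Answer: 0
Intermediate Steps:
p(j, H) = 3 - H
t = 0 (t = √(-4 + (3 - 1*(-1))) = √(-4 + (3 + 1)) = √(-4 + 4) = √0 = 0)
(B*t)*(-3)² = (36*0)*(-3)² = 0*9 = 0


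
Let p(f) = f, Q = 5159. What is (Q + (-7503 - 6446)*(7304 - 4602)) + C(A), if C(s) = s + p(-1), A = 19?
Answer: -37685021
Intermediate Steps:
C(s) = -1 + s (C(s) = s - 1 = -1 + s)
(Q + (-7503 - 6446)*(7304 - 4602)) + C(A) = (5159 + (-7503 - 6446)*(7304 - 4602)) + (-1 + 19) = (5159 - 13949*2702) + 18 = (5159 - 37690198) + 18 = -37685039 + 18 = -37685021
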